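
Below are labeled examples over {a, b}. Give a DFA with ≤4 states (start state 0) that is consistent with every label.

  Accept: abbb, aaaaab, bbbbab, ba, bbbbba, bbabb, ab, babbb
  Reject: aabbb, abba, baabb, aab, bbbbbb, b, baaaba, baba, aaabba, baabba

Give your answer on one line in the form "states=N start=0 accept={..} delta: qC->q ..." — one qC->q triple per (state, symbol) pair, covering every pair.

states=4 start=0 accept={1} delta: 0a->1 0b->0 1a->2 1b->1 2a->1 2b->3 3a->0 3b->3

State merging on the prefix tree: take the shortest (then alphabetical) example prefix whose next move is undefined and point that move at state 0, else 1, else 2, ...; a target is out if some Accept/Reject pair would then sit in one state with the same input left (inseparable). If every existing state is out, open a new one.
a: 0a undefined. 0a->0: no, abbb/aabbb meet in 0 with "bbb" left. Open state 1: 0a->1.
b: 0b undefined. 0b->0: ok.
aa: 1a undefined. 1a->0: no, ba/baabba meet in 1. 1a->1: no, abbb/aabbb meet in 1 with "bbb" left. Open state 2: 1a->2.
ab: 1b undefined. 1b->0: no, abbb/bbbbbb meet in 0. 1b->1: ok.
aaa: 2a undefined. 2a->0: no, abbb/baaaba meet in 1. 2a->1: ok.
aab: 2b undefined. 2b->0: no, abbb/baabba meet in 1. 2b->1: no, abbb/aabbb meet in 1. 2b->2: no, abbb/baabba meet in 1. Open state 3: 2b->3.
aabb: 3b undefined. 3b->0: no, abbb/baabba meet in 1. 3b->1: no, abbb/aabbb meet in 1. 3b->2: no, abbb/baabba meet in 1. 3b->3: ok.
baabba: 3a undefined. 3a->0: ok.
All examples now run through 4 states with every (state, symbol) defined. Accept strings end in {1}, Reject strings end in {0,2,3}; accept={1}.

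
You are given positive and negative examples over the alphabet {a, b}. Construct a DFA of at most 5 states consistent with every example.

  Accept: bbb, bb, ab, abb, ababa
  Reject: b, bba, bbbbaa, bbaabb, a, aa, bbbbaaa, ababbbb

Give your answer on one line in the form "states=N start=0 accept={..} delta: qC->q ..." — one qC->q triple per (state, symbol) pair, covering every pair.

states=5 start=0 accept={2} delta: 0a->1 0b->1 1a->0 1b->2 2a->3 2b->2 3a->3 3b->4 4a->2 4b->3

Grow the machine one transition at a time. Run the examples from 0; the earliest place one falls off (shortest prefix, ties alphabetical) gets sent to the lowest-numbered state that keeps every Accept/Reject pair distinguishable — a pair clashes when both reach the same state with identical unread suffix — and to a fresh state only if none does.
a: 0a undefined. 0a->0: no, ab/b meet in 0 with "b" left. Open state 1: 0a->1.
b: 0b undefined. 0b->0: no, bbb/b meet in 0. 0b->1: ok.
aa: 1a undefined. 1a->0: ok.
ab: 1b undefined. 1b->0: no, bbb/b meet in 1. 1b->1: no, bbb/b meet in 1. Open state 2: 1b->2.
aba: 2a undefined. 2a->0: no, bbb/bbaabb meet in 2 with "b" left. 2a->1: no, bb/bbaabb meet in 2. 2a->2: no, bb/bba meet in 2. Open state 3: 2a->3.
abb: 2b undefined. 2b->0: no, bbb/aa meet in 0. 2b->1: no, bbb/b meet in 1. 2b->2: ok.
abab: 3b undefined. 3b->0: no, bbb/ababbbb meet in 2. 3b->1: no, bbb/ababbbb meet in 2. 3b->2: no, bbb/ababbbb meet in 2. 3b->3: no, ababa/bbbbaa meet in 3 with "a" left. Open state 4: 3b->4.
bbaa: 3a undefined. 3a->0: no, bbb/bbaabb meet in 2. 3a->1: no, bbb/bbaabb meet in 2. 3a->2: no, bbb/bbbbaa meet in 2. 3a->3: ok.
ababa: 4a undefined. 4a->0: no, ababa/aa meet in 0. 4a->1: no, ababa/b meet in 1. 4a->2: ok.
ababb: 4b undefined. 4b->0: no, bbb/ababbbb meet in 2. 4b->1: no, bbb/ababbbb meet in 2. 4b->2: no, bbb/bbaabb meet in 2. 4b->3: ok.
All examples now run through 5 states with every (state, symbol) defined. Accept strings end in {2}, Reject strings end in {0,1,3}; accept={2}.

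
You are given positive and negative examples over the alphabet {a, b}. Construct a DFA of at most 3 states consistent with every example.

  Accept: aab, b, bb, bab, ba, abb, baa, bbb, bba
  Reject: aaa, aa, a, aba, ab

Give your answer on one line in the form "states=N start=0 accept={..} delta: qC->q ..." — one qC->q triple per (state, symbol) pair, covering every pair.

states=3 start=0 accept={2} delta: 0a->1 0b->2 1a->0 1b->0 2a->2 2b->2

Grow the machine one transition at a time. Run the examples from 0; the earliest place one falls off (shortest prefix, ties alphabetical) gets sent to the lowest-numbered state that keeps every Accept/Reject pair distinguishable — a pair clashes when both reach the same state with identical unread suffix — and to a fresh state only if none does.
a: 0a undefined. 0a->0: no, aab/ab meet in 0 with "b" left. Open state 1: 0a->1.
b: 0b undefined. 0b->0: no, bab/ab meet in 1 with "b" left. 0b->1: no, b/a meet in 1. Open state 2: 0b->2.
aa: 1a undefined. 1a->0: ok.
ab: 1b undefined. 1b->0: ok.
ba: 2a undefined. 2a->0: no, ba/aa meet in 0. 2a->1: no, bab/aa meet in 0. 2a->2: ok.
bb: 2b undefined. 2b->0: no, bb/aa meet in 0. 2b->1: no, bb/aaa meet in 1. 2b->2: ok.
All examples now run through 3 states with every (state, symbol) defined. Accept strings end in {2}, Reject strings end in {0,1}; accept={2}.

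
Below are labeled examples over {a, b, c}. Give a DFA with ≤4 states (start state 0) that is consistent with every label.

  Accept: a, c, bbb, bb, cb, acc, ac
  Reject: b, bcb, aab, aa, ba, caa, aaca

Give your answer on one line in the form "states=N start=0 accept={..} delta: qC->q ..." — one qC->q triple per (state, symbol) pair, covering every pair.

Grow the machine one transition at a time. Run the examples from 0; the earliest place one falls off (shortest prefix, ties alphabetical) gets sent to the lowest-numbered state that keeps every Accept/Reject pair distinguishable — a pair clashes when both reach the same state with identical unread suffix — and to a fresh state only if none does.
a: 0a undefined. 0a->0: no, a/aa meet in 0. Open state 1: 0a->1.
b: 0b undefined. 0b->0: no, a/ba meet in 1. 0b->1: no, a/b meet in 1. Open state 2: 0b->2.
c: 0c undefined. 0c->0: no, cb/b meet in 2. 0c->1: ok.
aa: 1a undefined. 1a->0: no, a/caa meet in 1. 1a->1: no, a/aa meet in 1. 1a->2: no, bb/aab meet in 2 with "b" left. Open state 3: 1a->3.
ac: 1c undefined. 1c->0: ok.
ba: 2a undefined. 2a->0: no, ac/ba meet in 0. 2a->1: no, a/ba meet in 1. 2a->2: ok.
bb: 2b undefined. 2b->0: no, bbb/b meet in 2. 2b->1: ok.
bc: 2c undefined. 2c->0: ok.
cb: 1b undefined. 1b->0: ok.
aab: 3b undefined. 3b->0: no, bbb/aab meet in 0. 3b->1: no, a/aab meet in 1. 3b->2: ok.
aac: 3c undefined. 3c->0: no, a/aaca meet in 1. 3c->1: ok.
caa: 3a undefined. 3a->0: no, bbb/caa meet in 0. 3a->1: no, a/caa meet in 1. 3a->2: ok.
All examples now run through 4 states with every (state, symbol) defined. Accept strings end in {0,1}, Reject strings end in {2,3}; accept={0,1}.

states=4 start=0 accept={0,1} delta: 0a->1 0b->2 0c->1 1a->3 1b->0 1c->0 2a->2 2b->1 2c->0 3a->2 3b->2 3c->1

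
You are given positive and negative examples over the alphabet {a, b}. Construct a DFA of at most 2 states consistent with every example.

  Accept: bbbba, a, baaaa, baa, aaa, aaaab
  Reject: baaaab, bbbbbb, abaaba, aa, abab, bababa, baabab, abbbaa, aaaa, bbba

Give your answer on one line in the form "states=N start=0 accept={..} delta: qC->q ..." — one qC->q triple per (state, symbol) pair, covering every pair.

State merging on the prefix tree: take the shortest (then alphabetical) example prefix whose next move is undefined and point that move at state 0, else 1, else 2, ...; a target is out if some Accept/Reject pair would then sit in one state with the same input left (inseparable). If every existing state is out, open a new one.
a: 0a undefined. 0a->0: no, a/aa meet in 0. Open state 1: 0a->1.
b: 0b undefined. 0b->0: no, bbbba/bbba meet in 1. 0b->1: ok.
aa: 1a undefined. 1a->0: ok.
ab: 1b undefined. 1b->0: ok.
All examples now run through 2 states with every (state, symbol) defined. Accept strings end in {1}, Reject strings end in {0}; accept={1}.

states=2 start=0 accept={1} delta: 0a->1 0b->1 1a->0 1b->0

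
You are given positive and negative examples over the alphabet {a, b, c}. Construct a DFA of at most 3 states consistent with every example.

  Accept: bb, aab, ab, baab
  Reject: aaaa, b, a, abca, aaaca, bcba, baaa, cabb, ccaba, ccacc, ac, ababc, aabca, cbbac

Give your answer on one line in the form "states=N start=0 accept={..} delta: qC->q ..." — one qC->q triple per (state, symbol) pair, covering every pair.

State merging on the prefix tree: take the shortest (then alphabetical) example prefix whose next move is undefined and point that move at state 0, else 1, else 2, ...; a target is out if some Accept/Reject pair would then sit in one state with the same input left (inseparable). If every existing state is out, open a new one.
a: 0a undefined. 0a->0: no, aab/b meet in 0 with "b" left. Open state 1: 0a->1.
b: 0b undefined. 0b->0: no, bb/b meet in 0. 0b->1: ok.
c: 0c undefined. 0c->0: ok.
aa: 1a undefined. 1a->0: no, aab/b meet in 1. 1a->1: ok.
ab: 1b undefined. 1b->0: no, bb/ababc meet in 0. 1b->1: no, bb/aaaa meet in 1. Open state 2: 1b->2.
ac: 1c undefined. 1c->0: ok.
aba: 2a undefined. 2a->0: ok.
abc: 2c undefined. 2c->0: ok.
cabb: 2b undefined. 2b->0: ok.
All examples now run through 3 states with every (state, symbol) defined. Accept strings end in {2}, Reject strings end in {0,1}; accept={2}.

states=3 start=0 accept={2} delta: 0a->1 0b->1 0c->0 1a->1 1b->2 1c->0 2a->0 2b->0 2c->0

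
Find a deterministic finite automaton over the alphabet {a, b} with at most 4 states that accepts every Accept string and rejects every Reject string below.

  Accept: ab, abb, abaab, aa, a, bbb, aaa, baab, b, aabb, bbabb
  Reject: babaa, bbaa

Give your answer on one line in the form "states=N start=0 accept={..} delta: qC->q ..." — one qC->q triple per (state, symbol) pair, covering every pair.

Grow the machine one transition at a time. Run the examples from 0; the earliest place one falls off (shortest prefix, ties alphabetical) gets sent to the lowest-numbered state that keeps every Accept/Reject pair distinguishable — a pair clashes when both reach the same state with identical unread suffix — and to a fresh state only if none does.
a: 0a undefined. 0a->0: ok.
b: 0b undefined. 0b->0: no, ab/babaa meet in 0. Open state 1: 0b->1.
ba: 1a undefined. 1a->0: no, aa/babaa meet in 0. 1a->1: ok.
bb: 1b undefined. 1b->0: no, abb/babaa meet in 0. 1b->1: no, ab/babaa meet in 1. Open state 2: 1b->2.
bba: 2a undefined. 2a->0: no, aa/babaa meet in 0. 2a->1: no, ab/babaa meet in 1. 2a->2: no, abb/babaa meet in 2. Open state 3: 2a->3.
bbb: 2b undefined. 2b->0: ok.
bbaa: 3a undefined. 3a->0: no, aa/babaa meet in 0. 3a->1: no, ab/babaa meet in 1. 3a->2: no, abb/babaa meet in 2. 3a->3: ok.
bbab: 3b undefined. 3b->0: ok.
All examples now run through 4 states with every (state, symbol) defined. Accept strings end in {0,1,2}, Reject strings end in {3}; accept={0,1,2}.

states=4 start=0 accept={0,1,2} delta: 0a->0 0b->1 1a->1 1b->2 2a->3 2b->0 3a->3 3b->0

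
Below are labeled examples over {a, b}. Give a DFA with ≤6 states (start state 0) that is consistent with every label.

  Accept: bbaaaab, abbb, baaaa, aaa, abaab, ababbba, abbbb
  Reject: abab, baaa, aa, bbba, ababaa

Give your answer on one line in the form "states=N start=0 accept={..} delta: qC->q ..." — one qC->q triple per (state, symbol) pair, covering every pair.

states=5 start=0 accept={1,4} delta: 0a->1 0b->1 1a->0 1b->2 2a->1 2b->3 3a->0 3b->4 4a->1 4b->1

Fold the examples into a partial DFA from state 0: repeatedly fix the first undefined (state, symbol) met by the shortest-then-alphabetical prefix, trying targets in increasing order and rejecting any under which an Accept and a Reject string meet in one state with the same remainder; add a state when all current targets are rejected. Accepting states are where Accept strings end.
a: 0a undefined. 0a->0: no, aaa/aa meet in 0. Open state 1: 0a->1.
b: 0b undefined. 0b->0: no, aaa/baaa meet in 1 with "aa" left. 0b->1: ok.
aa: 1a undefined. 1a->0: ok.
ab: 1b undefined. 1b->0: no, abbb/abab meet in 0. 1b->1: no, bbaaaab/abab meet in 1. Open state 2: 1b->2.
aba: 2a undefined. 2a->0: no, baaaa/abab meet in 1. 2a->1: ok.
abb: 2b undefined. 2b->0: no, bbaaaab/bbba meet in 1. 2b->1: no, abbb/abab meet in 2. 2b->2: no, bbaaaab/bbba meet in 1. Open state 3: 2b->3.
abbb: 3b undefined. 3b->0: no, abbb/baaa meet in 0. 3b->1: no, ababbba/baaa meet in 0. 3b->2: no, abbb/abab meet in 2. 3b->3: no, ababbba/bbba meet in 3 with "a" left. Open state 4: 3b->4.
bbba: 3a undefined. 3a->0: ok.
abbbb: 4b undefined. 4b->0: no, abbbb/baaa meet in 0. 4b->1: ok.
ababbba: 4a undefined. 4a->0: no, ababbba/baaa meet in 0. 4a->1: ok.
All examples now run through 5 states with every (state, symbol) defined. Accept strings end in {1,4}, Reject strings end in {0,2}; accept={1,4}.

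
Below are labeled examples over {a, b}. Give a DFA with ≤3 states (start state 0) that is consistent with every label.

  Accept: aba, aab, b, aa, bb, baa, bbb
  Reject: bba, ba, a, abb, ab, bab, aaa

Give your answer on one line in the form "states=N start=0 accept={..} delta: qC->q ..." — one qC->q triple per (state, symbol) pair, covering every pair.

Grow the machine one transition at a time. Run the examples from 0; the earliest place one falls off (shortest prefix, ties alphabetical) gets sent to the lowest-numbered state that keeps every Accept/Reject pair distinguishable — a pair clashes when both reach the same state with identical unread suffix — and to a fresh state only if none does.
a: 0a undefined. 0a->0: no, aba/ba meet in 0 with "ba" left. Open state 1: 0a->1.
b: 0b undefined. 0b->0: ok.
aa: 1a undefined. 1a->0: ok.
ab: 1b undefined. 1b->0: no, aba/bba meet in 1. 1b->1: ok.
All examples now run through 2 states with every (state, symbol) defined. Accept strings end in {0}, Reject strings end in {1}; accept={0}.

states=2 start=0 accept={0} delta: 0a->1 0b->0 1a->0 1b->1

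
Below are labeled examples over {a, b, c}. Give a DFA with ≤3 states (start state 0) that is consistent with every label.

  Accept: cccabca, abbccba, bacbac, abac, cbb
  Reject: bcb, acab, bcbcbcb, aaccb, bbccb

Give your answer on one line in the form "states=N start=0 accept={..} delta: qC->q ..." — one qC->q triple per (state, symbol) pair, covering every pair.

states=3 start=0 accept={0,1} delta: 0a->0 0b->0 0c->1 1a->1 1b->2 1c->1 2a->0 2b->0 2c->0

Fold the examples into a partial DFA from state 0: repeatedly fix the first undefined (state, symbol) met by the shortest-then-alphabetical prefix, trying targets in increasing order and rejecting any under which an Accept and a Reject string meet in one state with the same remainder; add a state when all current targets are rejected. Accepting states are where Accept strings end.
a: 0a undefined. 0a->0: ok.
b: 0b undefined. 0b->0: ok.
c: 0c undefined. 0c->0: no, cccabca/bcb meet in 0. Open state 1: 0c->1.
cb: 1b undefined. 1b->0: no, cbb/bcb meet in 0. 1b->1: no, abac/bcb meet in 1. Open state 2: 1b->2.
cc: 1c undefined. 1c->0: no, abbccba/aaccb meet in 0. 1c->1: ok.
aca: 1a undefined. 1a->0: no, cccabca/acab meet in 0. 1a->1: ok.
cbb: 2b undefined. 2b->0: ok.
bcbc: 2c undefined. 2c->0: ok.
bacba: 2a undefined. 2a->0: ok.
All examples now run through 3 states with every (state, symbol) defined. Accept strings end in {0,1}, Reject strings end in {2}; accept={0,1}.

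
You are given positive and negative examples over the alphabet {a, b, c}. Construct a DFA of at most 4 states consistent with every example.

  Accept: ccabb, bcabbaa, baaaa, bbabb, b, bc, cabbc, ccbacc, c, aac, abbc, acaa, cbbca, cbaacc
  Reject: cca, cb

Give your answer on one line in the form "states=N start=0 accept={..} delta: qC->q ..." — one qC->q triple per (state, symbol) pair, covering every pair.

states=4 start=0 accept={0,1} delta: 0a->0 0b->0 0c->1 1a->0 1b->2 1c->2 2a->2 2b->3 2c->0 3a->1 3b->0 3c->0

State merging on the prefix tree: take the shortest (then alphabetical) example prefix whose next move is undefined and point that move at state 0, else 1, else 2, ...; a target is out if some Accept/Reject pair would then sit in one state with the same input left (inseparable). If every existing state is out, open a new one.
a: 0a undefined. 0a->0: ok.
b: 0b undefined. 0b->0: ok.
c: 0c undefined. 0c->0: no, ccabb/cca meet in 0. Open state 1: 0c->1.
ca: 1a undefined. 1a->0: ok.
cb: 1b undefined. 1b->0: no, bcabbaa/cb meet in 0. 1b->1: no, bc/cb meet in 1. Open state 2: 1b->2.
cc: 1c undefined. 1c->0: no, ccabb/cca meet in 0. 1c->1: no, ccabb/cca meet in 0. 1c->2: ok.
cba: 2a undefined. 2a->0: no, ccabb/cca meet in 0. 2a->1: no, bc/cca meet in 1. 2a->2: ok.
cbb: 2b undefined. 2b->0: no, ccbacc/cca meet in 2. 2b->1: no, ccabb/cca meet in 2. 2b->2: no, ccabb/cca meet in 2. Open state 3: 2b->3.
cbbc: 3c undefined. 3c->0: ok.
ccba: 3a undefined. 3a->0: no, ccbacc/cca meet in 2. 3a->1: ok.
cbaac: 2c undefined. 2c->0: ok.
ccabb: 3b undefined. 3b->0: ok.
All examples now run through 4 states with every (state, symbol) defined. Accept strings end in {0,1}, Reject strings end in {2}; accept={0,1}.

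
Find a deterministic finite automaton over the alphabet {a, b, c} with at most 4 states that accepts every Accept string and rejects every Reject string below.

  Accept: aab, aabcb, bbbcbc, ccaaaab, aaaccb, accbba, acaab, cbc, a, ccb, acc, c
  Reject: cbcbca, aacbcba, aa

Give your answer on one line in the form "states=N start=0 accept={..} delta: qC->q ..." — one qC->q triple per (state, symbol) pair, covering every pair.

states=4 start=0 accept={0,1} delta: 0a->1 0b->0 0c->1 1a->2 1b->0 1c->0 2a->0 2b->0 2c->3 3a->2 3b->3 3c->3

State merging on the prefix tree: take the shortest (then alphabetical) example prefix whose next move is undefined and point that move at state 0, else 1, else 2, ...; a target is out if some Accept/Reject pair would then sit in one state with the same input left (inseparable). If every existing state is out, open a new one.
a: 0a undefined. 0a->0: no, a/aa meet in 0. Open state 1: 0a->1.
b: 0b undefined. 0b->0: ok.
c: 0c undefined. 0c->0: no, a/cbcbca meet in 1. 0c->1: ok.
aa: 1a undefined. 1a->0: no, aab/aa meet in 0. 1a->1: no, a/aa meet in 1. Open state 2: 1a->2.
ac: 1c undefined. 1c->0: ok.
cb: 1b undefined. 1b->0: ok.
aaa: 2a undefined. 2a->0: ok.
aab: 2b undefined. 2b->0: ok.
aac: 2c undefined. 2c->0: no, bbbcbc/aacbcba meet in 1. 2c->1: no, bbbcbc/aacbcba meet in 1. 2c->2: no, bbbcbc/aacbcba meet in 1. Open state 3: 2c->3.
aacb: 3b undefined. 3b->0: no, bbbcbc/aacbcba meet in 1. 3b->1: no, bbbcbc/aacbcba meet in 1. 3b->2: no, aab/aacbcba meet in 0. 3b->3: ok.
aacbc: 3c undefined. 3c->0: no, bbbcbc/aacbcba meet in 1. 3c->1: no, bbbcbc/aacbcba meet in 1. 3c->2: no, bbbcbc/aacbcba meet in 1. 3c->3: ok.
aacbcba: 3a undefined. 3a->0: no, aab/aacbcba meet in 0. 3a->1: no, bbbcbc/aacbcba meet in 1. 3a->2: ok.
All examples now run through 4 states with every (state, symbol) defined. Accept strings end in {0,1}, Reject strings end in {2}; accept={0,1}.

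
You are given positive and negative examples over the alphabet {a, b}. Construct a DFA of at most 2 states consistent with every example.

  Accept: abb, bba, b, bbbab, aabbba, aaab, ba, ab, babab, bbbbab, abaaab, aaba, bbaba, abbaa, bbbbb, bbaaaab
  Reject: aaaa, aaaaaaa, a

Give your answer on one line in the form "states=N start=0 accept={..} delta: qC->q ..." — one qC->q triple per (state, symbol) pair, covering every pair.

states=2 start=0 accept={1} delta: 0a->0 0b->1 1a->1 1b->1

Grow the machine one transition at a time. Run the examples from 0; the earliest place one falls off (shortest prefix, ties alphabetical) gets sent to the lowest-numbered state that keeps every Accept/Reject pair distinguishable — a pair clashes when both reach the same state with identical unread suffix — and to a fresh state only if none does.
a: 0a undefined. 0a->0: ok.
b: 0b undefined. 0b->0: no, abb/aaaa meet in 0. Open state 1: 0b->1.
ba: 1a undefined. 1a->0: no, ba/aaaa meet in 0. 1a->1: ok.
bb: 1b undefined. 1b->0: no, abb/aaaa meet in 0. 1b->1: ok.
All examples now run through 2 states with every (state, symbol) defined. Accept strings end in {1}, Reject strings end in {0}; accept={1}.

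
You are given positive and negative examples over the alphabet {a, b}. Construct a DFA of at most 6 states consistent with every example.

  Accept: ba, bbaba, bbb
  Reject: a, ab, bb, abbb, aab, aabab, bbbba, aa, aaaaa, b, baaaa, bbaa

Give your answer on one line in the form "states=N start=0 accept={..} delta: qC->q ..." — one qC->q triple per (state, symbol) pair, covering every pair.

states=5 start=0 accept={3} delta: 0a->1 0b->2 1a->0 1b->0 2a->3 2b->4 3a->0 3b->0 4a->0 4b->3

State merging on the prefix tree: take the shortest (then alphabetical) example prefix whose next move is undefined and point that move at state 0, else 1, else 2, ...; a target is out if some Accept/Reject pair would then sit in one state with the same input left (inseparable). If every existing state is out, open a new one.
a: 0a undefined. 0a->0: no, bbb/abbb meet in 0 with "bbb" left. Open state 1: 0a->1.
b: 0b undefined. 0b->0: no, ba/a meet in 1. 0b->1: no, ba/aa meet in 1 with "a" left. Open state 2: 0b->2.
aa: 1a undefined. 1a->0: ok.
ab: 1b undefined. 1b->0: ok.
ba: 2a undefined. 2a->0: no, ba/ab meet in 0. 2a->1: no, ba/a meet in 1. 2a->2: no, ba/aab meet in 2. Open state 3: 2a->3.
bb: 2b undefined. 2b->0: no, bbaba/a meet in 1. 2b->1: no, ba/bbbba meet in 3. 2b->2: no, ba/bbbba meet in 3. 2b->3: no, ba/bb meet in 3. Open state 4: 2b->4.
baa: 3a undefined. 3a->0: ok.
bba: 4a undefined. 4a->0: ok.
bbb: 4b undefined. 4b->0: no, ba/bbbba meet in 3. 4b->1: no, bbb/a meet in 1. 4b->2: no, bbb/aab meet in 2. 4b->3: ok.
bbbb: 3b undefined. 3b->0: ok.
All examples now run through 5 states with every (state, symbol) defined. Accept strings end in {3}, Reject strings end in {0,1,2,4}; accept={3}.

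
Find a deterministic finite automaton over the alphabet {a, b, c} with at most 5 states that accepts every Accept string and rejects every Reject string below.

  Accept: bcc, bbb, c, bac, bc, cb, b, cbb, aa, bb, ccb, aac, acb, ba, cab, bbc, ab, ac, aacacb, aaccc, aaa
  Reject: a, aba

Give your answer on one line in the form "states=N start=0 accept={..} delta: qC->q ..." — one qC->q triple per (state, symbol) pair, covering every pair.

Grow the machine one transition at a time. Run the examples from 0; the earliest place one falls off (shortest prefix, ties alphabetical) gets sent to the lowest-numbered state that keeps every Accept/Reject pair distinguishable — a pair clashes when both reach the same state with identical unread suffix — and to a fresh state only if none does.
a: 0a undefined. 0a->0: no, aa/a meet in 0. Open state 1: 0a->1.
b: 0b undefined. 0b->0: no, ba/a meet in 1. 0b->1: no, b/a meet in 1. Open state 2: 0b->2.
c: 0c undefined. 0c->0: ok.
aa: 1a undefined. 1a->0: no, aaa/a meet in 1. 1a->1: no, aa/a meet in 1. 1a->2: ok.
ab: 1b undefined. 1b->0: ok.
ac: 1c undefined. 1c->0: ok.
ba: 2a undefined. 2a->0: ok.
bb: 2b undefined. 2b->0: ok.
bc: 2c undefined. 2c->0: ok.
All examples now run through 3 states with every (state, symbol) defined. Accept strings end in {0,2}, Reject strings end in {1}; accept={0,2}.

states=3 start=0 accept={0,2} delta: 0a->1 0b->2 0c->0 1a->2 1b->0 1c->0 2a->0 2b->0 2c->0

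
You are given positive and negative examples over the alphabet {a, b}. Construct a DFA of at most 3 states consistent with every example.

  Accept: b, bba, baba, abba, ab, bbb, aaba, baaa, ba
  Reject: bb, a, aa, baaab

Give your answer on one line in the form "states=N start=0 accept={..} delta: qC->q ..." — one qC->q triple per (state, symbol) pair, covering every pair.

Fold the examples into a partial DFA from state 0: repeatedly fix the first undefined (state, symbol) met by the shortest-then-alphabetical prefix, trying targets in increasing order and rejecting any under which an Accept and a Reject string meet in one state with the same remainder; add a state when all current targets are rejected. Accepting states are where Accept strings end.
a: 0a undefined. 0a->0: ok.
b: 0b undefined. 0b->0: no, b/bb meet in 0. Open state 1: 0b->1.
ba: 1a undefined. 1a->0: no, b/baaab meet in 1. 1a->1: ok.
bb: 1b undefined. 1b->0: no, bba/bb meet in 0. 1b->1: no, b/bb meet in 1. Open state 2: 1b->2.
bba: 2a undefined. 2a->0: no, bba/a meet in 0. 2a->1: ok.
bbb: 2b undefined. 2b->0: no, bbb/a meet in 0. 2b->1: ok.
All examples now run through 3 states with every (state, symbol) defined. Accept strings end in {1}, Reject strings end in {0,2}; accept={1}.

states=3 start=0 accept={1} delta: 0a->0 0b->1 1a->1 1b->2 2a->1 2b->1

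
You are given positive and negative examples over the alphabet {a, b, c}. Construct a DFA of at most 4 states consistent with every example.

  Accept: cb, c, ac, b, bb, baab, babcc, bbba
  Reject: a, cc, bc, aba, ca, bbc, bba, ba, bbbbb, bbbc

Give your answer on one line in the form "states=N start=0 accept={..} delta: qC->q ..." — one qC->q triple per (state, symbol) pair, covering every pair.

Fold the examples into a partial DFA from state 0: repeatedly fix the first undefined (state, symbol) met by the shortest-then-alphabetical prefix, trying targets in increasing order and rejecting any under which an Accept and a Reject string meet in one state with the same remainder; add a state when all current targets are rejected. Accepting states are where Accept strings end.
a: 0a undefined. 0a->0: ok.
b: 0b undefined. 0b->0: no, c/bc meet in 0 with "c" left. Open state 1: 0b->1.
c: 0c undefined. 0c->0: no, c/a meet in 0. 0c->1: ok.
ba: 1a undefined. 1a->0: ok.
bb: 1b undefined. 1b->0: no, cb/a meet in 0. 1b->1: no, cb/bbbbb meet in 1. Open state 2: 1b->2.
bc: 1c undefined. 1c->0: ok.
bba: 2a undefined. 2a->0: ok.
bbb: 2b undefined. 2b->0: no, cb/bbbbb meet in 2. 2b->1: no, c/bbbbb meet in 1. 2b->2: no, cb/bbbbb meet in 2. Open state 3: 2b->3.
bbc: 2c undefined. 2c->0: ok.
bbba: 3a undefined. 3a->0: no, bbba/a meet in 0. 3a->1: ok.
bbbb: 3b undefined. 3b->0: no, c/bbbbb meet in 1. 3b->1: no, cb/bbbbb meet in 2. 3b->2: ok.
bbbc: 3c undefined. 3c->0: ok.
All examples now run through 4 states with every (state, symbol) defined. Accept strings end in {1,2}, Reject strings end in {0,3}; accept={1,2}.

states=4 start=0 accept={1,2} delta: 0a->0 0b->1 0c->1 1a->0 1b->2 1c->0 2a->0 2b->3 2c->0 3a->1 3b->2 3c->0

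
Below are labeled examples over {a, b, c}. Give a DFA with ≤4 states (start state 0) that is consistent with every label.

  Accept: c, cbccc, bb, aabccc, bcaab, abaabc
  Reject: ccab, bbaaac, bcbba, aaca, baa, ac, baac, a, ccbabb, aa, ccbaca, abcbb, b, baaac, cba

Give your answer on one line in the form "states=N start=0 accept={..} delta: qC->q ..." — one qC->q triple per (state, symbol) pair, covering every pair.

State merging on the prefix tree: take the shortest (then alphabetical) example prefix whose next move is undefined and point that move at state 0, else 1, else 2, ...; a target is out if some Accept/Reject pair would then sit in one state with the same input left (inseparable). If every existing state is out, open a new one.
a: 0a undefined. 0a->0: no, c/ac meet in 0 with "c" left. Open state 1: 0a->1.
b: 0b undefined. 0b->0: no, bb/b meet in 0. 0b->1: ok.
c: 0c undefined. 0c->0: no, bb/ccab meet in 1 with "b" left. 0c->1: no, c/a meet in 1. Open state 2: 0c->2.
aa: 1a undefined. 1a->0: no, c/baaac meet in 2. 1a->1: ok.
ab: 1b undefined. 1b->0: ok.
ac: 1c undefined. 1c->0: no, bb/bbaaac meet in 0. 1c->1: ok.
cb: 2b undefined. 2b->0: ok.
cc: 2c undefined. 2c->0: no, bb/ccab meet in 0. 2c->1: no, cbccc/bbaaac meet in 1. 2c->2: ok.
cca: 2a undefined. 2a->0: ok.
All examples now run through 3 states with every (state, symbol) defined. Accept strings end in {0,2}, Reject strings end in {1}; accept={0,2}.

states=3 start=0 accept={0,2} delta: 0a->1 0b->1 0c->2 1a->1 1b->0 1c->1 2a->0 2b->0 2c->2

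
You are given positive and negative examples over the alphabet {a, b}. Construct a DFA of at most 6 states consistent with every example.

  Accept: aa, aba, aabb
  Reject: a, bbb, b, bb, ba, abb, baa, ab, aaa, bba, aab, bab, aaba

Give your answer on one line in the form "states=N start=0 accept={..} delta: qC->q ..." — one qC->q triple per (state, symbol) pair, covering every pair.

states=5 start=0 accept={3} delta: 0a->1 0b->2 1a->3 1b->1 2a->0 2b->0 3a->0 3b->4 4a->0 4b->3

Fold the examples into a partial DFA from state 0: repeatedly fix the first undefined (state, symbol) met by the shortest-then-alphabetical prefix, trying targets in increasing order and rejecting any under which an Accept and a Reject string meet in one state with the same remainder; add a state when all current targets are rejected. Accepting states are where Accept strings end.
a: 0a undefined. 0a->0: no, aa/a meet in 0. Open state 1: 0a->1.
b: 0b undefined. 0b->0: no, aa/baa meet in 1 with "a" left. 0b->1: no, aa/ba meet in 1 with "a" left. Open state 2: 0b->2.
aa: 1a undefined. 1a->0: no, aabb/bb meet in 2 with "b" left. 1a->1: no, aa/a meet in 1. 1a->2: no, aa/b meet in 2. Open state 3: 1a->3.
ab: 1b undefined. 1b->0: no, aba/a meet in 1. 1b->1: ok.
ba: 2a undefined. 2a->0: ok.
bb: 2b undefined. 2b->0: ok.
aaa: 3a undefined. 3a->0: ok.
aab: 3b undefined. 3b->0: no, aabb/bbb meet in 2. 3b->1: no, aa/aaba meet in 3. 3b->2: no, aabb/bb meet in 0. 3b->3: no, aa/aab meet in 3. Open state 4: 3b->4.
aaba: 4a undefined. 4a->0: ok.
aabb: 4b undefined. 4b->0: no, aabb/bb meet in 0. 4b->1: no, aabb/a meet in 1. 4b->2: no, aabb/bbb meet in 2. 4b->3: ok.
All examples now run through 5 states with every (state, symbol) defined. Accept strings end in {3}, Reject strings end in {0,1,2,4}; accept={3}.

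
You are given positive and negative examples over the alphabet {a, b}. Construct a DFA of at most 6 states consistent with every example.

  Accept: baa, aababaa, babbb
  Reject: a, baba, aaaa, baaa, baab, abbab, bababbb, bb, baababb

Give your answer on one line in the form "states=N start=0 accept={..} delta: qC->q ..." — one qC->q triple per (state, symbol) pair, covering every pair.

Fold the examples into a partial DFA from state 0: repeatedly fix the first undefined (state, symbol) met by the shortest-then-alphabetical prefix, trying targets in increasing order and rejecting any under which an Accept and a Reject string meet in one state with the same remainder; add a state when all current targets are rejected. Accepting states are where Accept strings end.
a: 0a undefined. 0a->0: ok.
b: 0b undefined. 0b->0: no, baa/a meet in 0. Open state 1: 0b->1.
ba: 1a undefined. 1a->0: no, baa/a meet in 0. 1a->1: no, baa/baaa meet in 1. Open state 2: 1a->2.
bb: 1b undefined. 1b->0: ok.
baa: 2a undefined. 2a->0: no, baa/a meet in 0. 2a->1: no, baa/abbab meet in 1. 2a->2: no, baa/baaa meet in 2. Open state 3: 2a->3.
bab: 2b undefined. 2b->0: no, aababaa/a meet in 0. 2b->1: no, babbb/abbab meet in 1. 2b->2: no, baa/baba meet in 3. 2b->3: ok.
baaa: 3a undefined. 3a->0: no, aababaa/a meet in 0. 3a->1: ok.
baab: 3b undefined. 3b->0: no, babbb/baba meet in 1. 3b->1: no, babbb/a meet in 0. 3b->2: no, baa/baababb meet in 3. 3b->3: no, baa/baab meet in 3. Open state 4: 3b->4.
baaba: 4a undefined. 4a->0: ok.
babbb: 4b undefined. 4b->0: no, babbb/a meet in 0. 4b->1: no, babbb/baba meet in 1. 4b->2: ok.
All examples now run through 5 states with every (state, symbol) defined. Accept strings end in {2,3}, Reject strings end in {0,1,4}; accept={2,3}.

states=5 start=0 accept={2,3} delta: 0a->0 0b->1 1a->2 1b->0 2a->3 2b->3 3a->1 3b->4 4a->0 4b->2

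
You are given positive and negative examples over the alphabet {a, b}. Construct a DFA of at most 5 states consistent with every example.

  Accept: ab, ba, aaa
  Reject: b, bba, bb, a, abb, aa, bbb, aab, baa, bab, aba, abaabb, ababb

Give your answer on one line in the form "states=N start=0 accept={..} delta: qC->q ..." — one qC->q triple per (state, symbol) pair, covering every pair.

Grow the machine one transition at a time. Run the examples from 0; the earliest place one falls off (shortest prefix, ties alphabetical) gets sent to the lowest-numbered state that keeps every Accept/Reject pair distinguishable — a pair clashes when both reach the same state with identical unread suffix — and to a fresh state only if none does.
a: 0a undefined. 0a->0: no, ab/b meet in 0 with "b" left. Open state 1: 0a->1.
b: 0b undefined. 0b->0: no, ab/bab meet in 1 with "b" left. 0b->1: no, ab/bb meet in 1 with "b" left. Open state 2: 0b->2.
aa: 1a undefined. 1a->0: no, aaa/a meet in 1. 1a->1: no, ab/aab meet in 1 with "b" left. 1a->2: ok.
ab: 1b undefined. 1b->0: ok.
ba: 2a undefined. 2a->0: ok.
bb: 2b undefined. 2b->0: no, ab/bb meet in 0. 2b->1: no, ab/bbb meet in 0. 2b->2: no, ab/bba meet in 0. Open state 3: 2b->3.
bba: 3a undefined. 3a->0: no, ab/bba meet in 0. 3a->1: ok.
bbb: 3b undefined. 3b->0: no, ab/bbb meet in 0. 3b->1: ok.
All examples now run through 4 states with every (state, symbol) defined. Accept strings end in {0}, Reject strings end in {1,2,3}; accept={0}.

states=4 start=0 accept={0} delta: 0a->1 0b->2 1a->2 1b->0 2a->0 2b->3 3a->1 3b->1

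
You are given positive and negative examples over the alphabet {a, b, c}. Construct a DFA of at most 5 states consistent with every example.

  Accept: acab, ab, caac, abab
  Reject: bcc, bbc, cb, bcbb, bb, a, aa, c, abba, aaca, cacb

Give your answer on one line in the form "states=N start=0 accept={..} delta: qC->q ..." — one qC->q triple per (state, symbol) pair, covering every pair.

Fold the examples into a partial DFA from state 0: repeatedly fix the first undefined (state, symbol) met by the shortest-then-alphabetical prefix, trying targets in increasing order and rejecting any under which an Accept and a Reject string meet in one state with the same remainder; add a state when all current targets are rejected. Accepting states are where Accept strings end.
a: 0a undefined. 0a->0: ok.
b: 0b undefined. 0b->0: no, ab/bb meet in 0. Open state 1: 0b->1.
c: 0c undefined. 0c->0: no, acab/cb meet in 1. 0c->1: no, ab/c meet in 1. Open state 2: 0c->2.
bb: 1b undefined. 1b->0: ok.
bc: 1c undefined. 1c->0: ok.
ca: 2a undefined. 2a->0: no, caac/bcc meet in 2. 2a->1: no, acab/bcbb meet in 0. 2a->2: no, acab/cb meet in 2 with "b" left. Open state 3: 2a->3.
cb: 2b undefined. 2b->0: ok.
aba: 1a undefined. 1a->0: ok.
caa: 3a undefined. 3a->0: no, caac/bcc meet in 2. 3a->1: no, caac/cb meet in 0. 3a->2: ok.
cac: 3c undefined. 3c->0: no, ab/cacb meet in 1. 3c->1: ok.
acab: 3b undefined. 3b->0: no, acab/cb meet in 0. 3b->1: ok.
caac: 2c undefined. 2c->0: no, caac/cb meet in 0. 2c->1: ok.
All examples now run through 4 states with every (state, symbol) defined. Accept strings end in {1}, Reject strings end in {0,2,3}; accept={1}.

states=4 start=0 accept={1} delta: 0a->0 0b->1 0c->2 1a->0 1b->0 1c->0 2a->3 2b->0 2c->1 3a->2 3b->1 3c->1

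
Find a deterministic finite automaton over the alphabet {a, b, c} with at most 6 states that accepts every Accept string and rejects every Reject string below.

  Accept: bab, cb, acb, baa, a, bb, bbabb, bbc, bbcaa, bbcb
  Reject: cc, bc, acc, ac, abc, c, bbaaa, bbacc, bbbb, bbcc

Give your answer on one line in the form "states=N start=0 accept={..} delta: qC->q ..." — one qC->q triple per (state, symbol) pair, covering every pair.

Grow the machine one transition at a time. Run the examples from 0; the earliest place one falls off (shortest prefix, ties alphabetical) gets sent to the lowest-numbered state that keeps every Accept/Reject pair distinguishable — a pair clashes when both reach the same state with identical unread suffix — and to a fresh state only if none does.
a: 0a undefined. 0a->0: ok.
b: 0b undefined. 0b->0: no, bab/bbaaa meet in 0. Open state 1: 0b->1.
c: 0c undefined. 0c->0: no, a/cc meet in 0. 0c->1: ok.
ba: 1a undefined. 1a->0: no, bab/ac meet in 1. 1a->1: no, baa/ac meet in 1. Open state 2: 1a->2.
bb: 1b undefined. 1b->0: no, cb/bbaaa meet in 0. 1b->1: no, cb/ac meet in 1. 1b->2: ok.
bc: 1c undefined. 1c->0: no, a/cc meet in 0. 1c->1: ok.
baa: 2a undefined. 2a->0: no, baa/bbaaa meet in 0. 2a->1: no, baa/cc meet in 1. 2a->2: no, cb/bbaaa meet in 2. Open state 3: 2a->3.
bab: 2b undefined. 2b->0: ok.
bbc: 2c undefined. 2c->0: no, bbcb/cc meet in 1. 2c->1: no, bbc/cc meet in 1. 2c->2: no, cb/bbcc meet in 2. 2c->3: no, bbcaa/bbaaa meet in 3 with "aa" left. Open state 4: 2c->4.
bbaa: 3a undefined. 3a->0: no, bab/bbaaa meet in 0. 3a->1: no, cb/bbaaa meet in 2. 3a->2: no, baa/bbaaa meet in 3. 3a->3: no, baa/bbaaa meet in 3. 3a->4: ok.
bbab: 3b undefined. 3b->0: no, bbabb/cc meet in 1. 3b->1: ok.
bbac: 3c undefined. 3c->0: ok.
bbca: 4a undefined. 4a->0: no, bab/bbaaa meet in 0. 4a->1: ok.
bbcb: 4b undefined. 4b->0: ok.
bbcc: 4c undefined. 4c->0: no, bab/bbcc meet in 0. 4c->1: ok.
All examples now run through 5 states with every (state, symbol) defined. Accept strings end in {0,2,3,4}, Reject strings end in {1}; accept={0,2,3,4}.

states=5 start=0 accept={0,2,3,4} delta: 0a->0 0b->1 0c->1 1a->2 1b->2 1c->1 2a->3 2b->0 2c->4 3a->4 3b->1 3c->0 4a->1 4b->0 4c->1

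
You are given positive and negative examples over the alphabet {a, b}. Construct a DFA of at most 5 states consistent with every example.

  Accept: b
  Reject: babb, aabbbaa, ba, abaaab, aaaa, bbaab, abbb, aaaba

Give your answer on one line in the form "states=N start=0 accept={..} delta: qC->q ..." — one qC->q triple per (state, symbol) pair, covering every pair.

states=3 start=0 accept={1} delta: 0a->0 0b->1 1a->2 1b->2 2a->1 2b->2

Grow the machine one transition at a time. Run the examples from 0; the earliest place one falls off (shortest prefix, ties alphabetical) gets sent to the lowest-numbered state that keeps every Accept/Reject pair distinguishable — a pair clashes when both reach the same state with identical unread suffix — and to a fresh state only if none does.
a: 0a undefined. 0a->0: ok.
b: 0b undefined. 0b->0: no, b/babb meet in 0. Open state 1: 0b->1.
ba: 1a undefined. 1a->0: no, b/abaaab meet in 1. 1a->1: no, b/ba meet in 1. Open state 2: 1a->2.
bb: 1b undefined. 1b->0: no, b/bbaab meet in 1. 1b->1: no, b/abbb meet in 1. 1b->2: ok.
bab: 2b undefined. 2b->0: no, b/babb meet in 1. 2b->1: no, b/abbb meet in 1. 2b->2: ok.
bba: 2a undefined. 2a->0: no, b/abaaab meet in 1. 2a->1: ok.
All examples now run through 3 states with every (state, symbol) defined. Accept strings end in {1}, Reject strings end in {0,2}; accept={1}.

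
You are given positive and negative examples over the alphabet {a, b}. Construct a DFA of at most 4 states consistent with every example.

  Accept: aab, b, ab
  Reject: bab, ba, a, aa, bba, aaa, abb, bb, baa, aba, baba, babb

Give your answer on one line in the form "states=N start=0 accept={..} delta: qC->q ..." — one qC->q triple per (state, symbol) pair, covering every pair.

Fold the examples into a partial DFA from state 0: repeatedly fix the first undefined (state, symbol) met by the shortest-then-alphabetical prefix, trying targets in increasing order and rejecting any under which an Accept and a Reject string meet in one state with the same remainder; add a state when all current targets are rejected. Accepting states are where Accept strings end.
a: 0a undefined. 0a->0: ok.
b: 0b undefined. 0b->0: no, aab/bab meet in 0. Open state 1: 0b->1.
ba: 1a undefined. 1a->0: no, aab/bab meet in 1. 1a->1: no, aab/ba meet in 1. Open state 2: 1a->2.
bb: 1b undefined. 1b->0: ok.
baa: 2a undefined. 2a->0: ok.
bab: 2b undefined. 2b->0: no, aab/babb meet in 1. 2b->1: no, aab/bab meet in 1. 2b->2: ok.
All examples now run through 3 states with every (state, symbol) defined. Accept strings end in {1}, Reject strings end in {0,2}; accept={1}.

states=3 start=0 accept={1} delta: 0a->0 0b->1 1a->2 1b->0 2a->0 2b->2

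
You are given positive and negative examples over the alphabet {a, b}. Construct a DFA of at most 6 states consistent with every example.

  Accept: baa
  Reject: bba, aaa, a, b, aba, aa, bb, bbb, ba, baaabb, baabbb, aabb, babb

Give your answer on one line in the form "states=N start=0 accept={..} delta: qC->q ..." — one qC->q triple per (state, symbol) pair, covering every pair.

states=4 start=0 accept={3} delta: 0a->0 0b->1 1a->2 1b->0 2a->3 2b->0 3a->0 3b->0

Fold the examples into a partial DFA from state 0: repeatedly fix the first undefined (state, symbol) met by the shortest-then-alphabetical prefix, trying targets in increasing order and rejecting any under which an Accept and a Reject string meet in one state with the same remainder; add a state when all current targets are rejected. Accepting states are where Accept strings end.
a: 0a undefined. 0a->0: ok.
b: 0b undefined. 0b->0: no, baa/bba meet in 0. Open state 1: 0b->1.
ba: 1a undefined. 1a->0: no, baa/aaa meet in 0. 1a->1: no, baa/b meet in 1. Open state 2: 1a->2.
bb: 1b undefined. 1b->0: ok.
baa: 2a undefined. 2a->0: no, baa/bba meet in 0. 2a->1: no, baa/b meet in 1. 2a->2: no, baa/aba meet in 2. Open state 3: 2a->3.
bab: 2b undefined. 2b->0: ok.
baaa: 3a undefined. 3a->0: ok.
baab: 3b undefined. 3b->0: ok.
All examples now run through 4 states with every (state, symbol) defined. Accept strings end in {3}, Reject strings end in {0,1,2}; accept={3}.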